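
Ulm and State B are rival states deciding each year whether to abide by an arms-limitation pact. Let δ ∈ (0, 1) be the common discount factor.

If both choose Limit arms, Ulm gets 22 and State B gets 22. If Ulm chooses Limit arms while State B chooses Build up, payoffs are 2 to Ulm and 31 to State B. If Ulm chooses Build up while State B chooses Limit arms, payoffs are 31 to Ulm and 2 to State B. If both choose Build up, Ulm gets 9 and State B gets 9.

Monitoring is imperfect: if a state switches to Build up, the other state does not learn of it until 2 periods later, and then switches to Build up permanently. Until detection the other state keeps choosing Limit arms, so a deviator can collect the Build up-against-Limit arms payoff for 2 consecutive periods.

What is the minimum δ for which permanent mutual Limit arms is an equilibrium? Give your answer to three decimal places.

0.640

A deviator earns 31 for 2 periods, then 9 forever; cooperating earns 22 forever. Multiplying the IC by (1−δ):
22 ≥ 31(1−δ^2) + 9δ^2, so 22·δ^2 ≥ 9 and δ^2 ≥ 9/22.
δ ≥ (9/22)^(1/2) ≈ 0.640.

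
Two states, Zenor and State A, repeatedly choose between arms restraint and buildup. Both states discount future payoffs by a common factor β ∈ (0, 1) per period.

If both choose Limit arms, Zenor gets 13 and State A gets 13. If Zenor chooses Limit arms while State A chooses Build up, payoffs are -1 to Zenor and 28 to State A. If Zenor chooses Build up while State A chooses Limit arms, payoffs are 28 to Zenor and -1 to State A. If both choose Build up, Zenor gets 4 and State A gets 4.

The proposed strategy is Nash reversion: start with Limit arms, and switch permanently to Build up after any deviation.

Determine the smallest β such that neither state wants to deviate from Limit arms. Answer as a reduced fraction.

5/8

Under grim trigger the critical discount factor is (T−C)/(T−P) with T = 28, C = 13, P = 4.
β* = (28−13)/(28−4) = 15/24 = 5/8.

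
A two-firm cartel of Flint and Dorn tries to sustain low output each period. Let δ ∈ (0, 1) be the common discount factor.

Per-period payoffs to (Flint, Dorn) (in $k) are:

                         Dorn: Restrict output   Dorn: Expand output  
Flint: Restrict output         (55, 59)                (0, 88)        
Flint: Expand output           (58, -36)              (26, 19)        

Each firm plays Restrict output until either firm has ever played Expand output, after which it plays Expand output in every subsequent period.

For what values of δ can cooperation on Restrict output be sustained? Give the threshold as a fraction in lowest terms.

Flint: cooperation gives 55 each period; deviation gives 58 once then 26 forever.
  55/(1−δ) ≥ 58 + 26δ/(1−δ) ⇒ δ ≥ 3/32.
Dorn: cooperation gives 59 each period; deviation gives 88 once then 19 forever.
  δ ≥ 29/69.
Both must hold, so the binding constraint is Dorn's: δ ≥ 29/69.

29/69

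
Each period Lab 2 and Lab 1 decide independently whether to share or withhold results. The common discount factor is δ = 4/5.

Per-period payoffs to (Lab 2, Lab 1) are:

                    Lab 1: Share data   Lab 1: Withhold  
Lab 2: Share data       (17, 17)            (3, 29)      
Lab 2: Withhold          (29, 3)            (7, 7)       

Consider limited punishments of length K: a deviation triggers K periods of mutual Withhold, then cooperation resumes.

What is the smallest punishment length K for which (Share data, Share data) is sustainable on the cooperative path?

No profitable deviation requires (17−7)(δ+…+δ^K) ≥ 29−17, i.e. δ+…+δ^K ≥ 6/5 ≈ 1.2000.
With δ = 4/5, the partial sums are K=1: 0.8000, K=2: 1.4400.
K = 2 is the first length at which the sum reaches 1.2000.

2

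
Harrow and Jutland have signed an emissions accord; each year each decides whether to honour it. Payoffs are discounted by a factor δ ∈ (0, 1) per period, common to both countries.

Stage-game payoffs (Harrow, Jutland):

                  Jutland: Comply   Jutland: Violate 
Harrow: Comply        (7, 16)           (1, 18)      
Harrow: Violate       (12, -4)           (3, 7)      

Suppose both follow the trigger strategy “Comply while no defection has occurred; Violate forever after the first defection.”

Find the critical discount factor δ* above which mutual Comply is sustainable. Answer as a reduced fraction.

5/9

For Harrow: deviation gain 12−7 = 5, per-period punishment loss 7−3 = 4. IC gives δ ≥ 5/9.
For Jutland: gain 2, loss 9 per period, so δ ≥ 2/11.
The tighter constraint is Harrow's, so cooperation needs δ ≥ 5/9.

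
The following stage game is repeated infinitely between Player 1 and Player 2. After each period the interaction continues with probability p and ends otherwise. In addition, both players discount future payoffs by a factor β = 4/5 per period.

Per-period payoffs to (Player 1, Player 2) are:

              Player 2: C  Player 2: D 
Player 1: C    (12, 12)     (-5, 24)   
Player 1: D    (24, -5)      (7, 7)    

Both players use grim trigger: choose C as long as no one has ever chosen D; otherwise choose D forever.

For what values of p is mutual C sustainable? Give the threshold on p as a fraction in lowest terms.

Expected continuation weight on next period's payoff is β·p = 4/5·p, which plays the role of the discount factor.
Cooperation requires 4/5·p ≥ (24−12)/(24−7) = 12/17, hence p ≥ 15/17.

15/17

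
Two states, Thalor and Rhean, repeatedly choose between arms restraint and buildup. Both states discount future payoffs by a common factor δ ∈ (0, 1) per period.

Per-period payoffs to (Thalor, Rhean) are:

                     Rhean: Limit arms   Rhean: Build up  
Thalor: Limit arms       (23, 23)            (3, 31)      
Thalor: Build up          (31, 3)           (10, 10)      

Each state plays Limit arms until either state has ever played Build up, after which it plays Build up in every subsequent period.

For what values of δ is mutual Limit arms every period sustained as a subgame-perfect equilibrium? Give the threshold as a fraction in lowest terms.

8/21

One-period gain from deviating is 31 − 23 = 8. The loss is 23 − 10 = 13 in every subsequent period, with present value 13·δ/(1−δ).
Deviation is unprofitable when 13·δ/(1−δ) ≥ 8, i.e. δ/(1−δ) ≥ 8/13.
Equivalently δ ≥ 8/(8+13) = 8/21.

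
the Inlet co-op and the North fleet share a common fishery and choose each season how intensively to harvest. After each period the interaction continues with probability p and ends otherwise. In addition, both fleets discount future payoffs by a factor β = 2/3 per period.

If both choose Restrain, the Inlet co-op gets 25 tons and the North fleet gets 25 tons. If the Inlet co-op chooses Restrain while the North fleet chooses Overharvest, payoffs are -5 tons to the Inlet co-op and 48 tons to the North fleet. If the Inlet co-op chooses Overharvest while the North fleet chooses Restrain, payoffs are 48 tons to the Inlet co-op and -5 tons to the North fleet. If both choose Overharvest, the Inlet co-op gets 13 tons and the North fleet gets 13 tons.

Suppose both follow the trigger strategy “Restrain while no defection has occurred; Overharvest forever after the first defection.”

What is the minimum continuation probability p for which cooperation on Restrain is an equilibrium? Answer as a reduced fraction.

Expected continuation weight on next period's payoff is β·p = 2/3·p, which plays the role of the discount factor.
Cooperation requires 2/3·p ≥ (48−25)/(48−13) = 23/35, hence p ≥ 69/70.

69/70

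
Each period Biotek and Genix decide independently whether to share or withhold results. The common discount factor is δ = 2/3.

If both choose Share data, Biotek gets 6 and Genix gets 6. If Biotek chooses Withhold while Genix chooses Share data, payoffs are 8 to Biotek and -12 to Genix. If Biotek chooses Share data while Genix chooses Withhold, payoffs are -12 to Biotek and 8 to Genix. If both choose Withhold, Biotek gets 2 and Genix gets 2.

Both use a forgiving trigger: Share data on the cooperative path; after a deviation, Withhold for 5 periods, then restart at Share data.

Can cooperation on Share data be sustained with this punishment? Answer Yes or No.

Yes

IC: δ+…+δ^5 ≥ (8−6)/(6−2) = 1/2.
At δ = 2/3: partial sum = 1.7366 ≥ 0.5000. Cooperation sustainable.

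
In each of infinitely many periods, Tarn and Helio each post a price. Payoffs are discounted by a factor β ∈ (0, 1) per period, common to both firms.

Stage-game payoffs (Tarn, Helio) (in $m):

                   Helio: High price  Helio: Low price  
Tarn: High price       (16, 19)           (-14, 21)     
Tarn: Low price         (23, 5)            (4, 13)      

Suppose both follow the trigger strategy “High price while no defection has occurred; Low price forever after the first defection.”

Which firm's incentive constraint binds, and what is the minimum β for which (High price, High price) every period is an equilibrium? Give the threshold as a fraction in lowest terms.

Tarn; β ≥ 7/19

For Tarn: deviation gain 23−16 = 7, per-period punishment loss 16−4 = 12. IC gives β ≥ 7/19.
For Helio: gain 2, loss 6 per period, so β ≥ 2/8 = 1/4.
The tighter constraint is Tarn's, so cooperation needs β ≥ 7/19.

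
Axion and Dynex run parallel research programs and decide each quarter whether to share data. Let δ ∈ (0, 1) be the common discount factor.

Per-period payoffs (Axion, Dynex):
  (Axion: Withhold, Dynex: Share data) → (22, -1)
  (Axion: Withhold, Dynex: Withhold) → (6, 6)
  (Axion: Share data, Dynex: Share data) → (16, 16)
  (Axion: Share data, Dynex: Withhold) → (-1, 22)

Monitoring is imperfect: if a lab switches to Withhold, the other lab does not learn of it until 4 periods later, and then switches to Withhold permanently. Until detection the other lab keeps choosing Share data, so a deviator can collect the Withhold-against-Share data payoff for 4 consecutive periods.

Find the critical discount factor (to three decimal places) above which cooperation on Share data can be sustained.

A deviator earns 22 for 4 periods, then 6 forever; cooperating earns 16 forever. Multiplying the IC by (1−δ):
16 ≥ 22(1−δ^4) + 6δ^4, so 16·δ^4 ≥ 6 and δ^4 ≥ 3/8.
δ ≥ (3/8)^(1/4) ≈ 0.783.

0.783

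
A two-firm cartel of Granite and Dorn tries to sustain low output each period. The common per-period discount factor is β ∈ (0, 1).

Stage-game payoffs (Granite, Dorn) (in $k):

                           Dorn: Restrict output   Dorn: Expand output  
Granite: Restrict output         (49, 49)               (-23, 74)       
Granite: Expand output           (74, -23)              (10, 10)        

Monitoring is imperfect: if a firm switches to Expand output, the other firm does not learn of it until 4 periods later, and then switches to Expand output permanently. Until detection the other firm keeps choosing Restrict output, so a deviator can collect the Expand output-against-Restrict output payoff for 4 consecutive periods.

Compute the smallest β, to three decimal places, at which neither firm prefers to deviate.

A deviator earns 74 for 4 periods, then 10 forever; cooperating earns 49 forever. Multiplying the IC by (1−β):
49 ≥ 74(1−β^4) + 10β^4, so 64·β^4 ≥ 25 and β^4 ≥ 25/64.
β ≥ (25/64)^(1/4) ≈ 0.791.

0.791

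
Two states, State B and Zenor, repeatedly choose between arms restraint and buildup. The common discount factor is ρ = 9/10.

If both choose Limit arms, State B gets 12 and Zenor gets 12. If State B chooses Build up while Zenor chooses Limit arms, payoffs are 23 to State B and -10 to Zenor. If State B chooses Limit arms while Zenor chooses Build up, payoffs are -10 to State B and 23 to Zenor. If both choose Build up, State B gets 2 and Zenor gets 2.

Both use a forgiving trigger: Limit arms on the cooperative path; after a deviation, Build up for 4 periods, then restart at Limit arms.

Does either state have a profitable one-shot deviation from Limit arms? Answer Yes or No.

No

Comparing payoff streams over the 5 periods until play realigns: cooperate → 12(1+ρ+…+ρ^4); deviate → 23 + 2(ρ+…+ρ^4).
Cooperation is sustained iff (12−2)(ρ+…+ρ^4) ≥ 23−12.
ρ+…+ρ^4 = 9/10·(1−(9/10)^4)/(1−9/10) = 3.0951, and (23−12)/(12−2) = 1.1000.
3.0951 ≥ 1.1000, so cooperation is sustainable.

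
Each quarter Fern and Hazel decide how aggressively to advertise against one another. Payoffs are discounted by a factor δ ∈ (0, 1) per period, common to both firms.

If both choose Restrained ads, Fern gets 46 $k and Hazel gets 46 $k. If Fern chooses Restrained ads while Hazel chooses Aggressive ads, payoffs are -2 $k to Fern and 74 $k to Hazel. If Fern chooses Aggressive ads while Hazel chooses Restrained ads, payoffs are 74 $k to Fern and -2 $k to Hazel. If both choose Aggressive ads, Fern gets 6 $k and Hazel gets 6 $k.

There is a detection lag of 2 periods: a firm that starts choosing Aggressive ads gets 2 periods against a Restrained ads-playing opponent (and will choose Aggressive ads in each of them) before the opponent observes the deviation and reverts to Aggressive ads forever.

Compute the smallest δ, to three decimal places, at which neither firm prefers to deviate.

A deviator earns 74 for 2 periods, then 6 forever; cooperating earns 46 forever. Multiplying the IC by (1−δ):
46 ≥ 74(1−δ^2) + 6δ^2, so 68·δ^2 ≥ 28 and δ^2 ≥ 7/17.
δ ≥ (7/17)^(1/2) ≈ 0.642.

0.642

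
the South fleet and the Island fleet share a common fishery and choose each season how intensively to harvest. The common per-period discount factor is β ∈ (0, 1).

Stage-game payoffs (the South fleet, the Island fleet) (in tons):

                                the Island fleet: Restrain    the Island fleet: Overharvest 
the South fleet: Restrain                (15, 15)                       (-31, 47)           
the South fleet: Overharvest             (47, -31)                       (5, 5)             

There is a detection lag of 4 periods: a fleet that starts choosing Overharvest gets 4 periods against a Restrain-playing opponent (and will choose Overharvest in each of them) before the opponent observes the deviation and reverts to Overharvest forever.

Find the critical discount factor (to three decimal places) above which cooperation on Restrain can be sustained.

0.934

The best deviation is to choose Overharvest for all 4 undetected periods, earning 47 each, then 5 forever once detected.
Deviation value: 47(1−β^4)/(1−β) + 5β^4/(1−β); cooperation value: 15/(1−β).
IC: 15 ≥ 47(1−β^4) + 5β^4 = 47 − 42β^4.
So β^4 ≥ 32/42 = 16/21, giving β ≥ (16/21)^(1/4) ≈ 0.934.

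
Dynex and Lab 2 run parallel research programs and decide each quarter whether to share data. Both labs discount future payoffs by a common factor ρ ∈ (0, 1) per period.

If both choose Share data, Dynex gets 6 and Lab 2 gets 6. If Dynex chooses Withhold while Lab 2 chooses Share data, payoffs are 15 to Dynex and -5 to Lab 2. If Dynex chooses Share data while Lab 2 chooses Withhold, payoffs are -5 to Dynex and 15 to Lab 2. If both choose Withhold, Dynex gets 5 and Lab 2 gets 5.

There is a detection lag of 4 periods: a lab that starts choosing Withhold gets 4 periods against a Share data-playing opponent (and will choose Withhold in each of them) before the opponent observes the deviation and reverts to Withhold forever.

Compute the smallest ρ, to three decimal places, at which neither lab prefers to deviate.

The best deviation is to choose Withhold for all 4 undetected periods, earning 15 each, then 5 forever once detected.
Deviation value: 15(1−ρ^4)/(1−ρ) + 5ρ^4/(1−ρ); cooperation value: 6/(1−ρ).
IC: 6 ≥ 15(1−ρ^4) + 5ρ^4 = 15 − 10ρ^4.
So ρ^4 ≥ 9/10, giving ρ ≥ (9/10)^(1/4) ≈ 0.974.

0.974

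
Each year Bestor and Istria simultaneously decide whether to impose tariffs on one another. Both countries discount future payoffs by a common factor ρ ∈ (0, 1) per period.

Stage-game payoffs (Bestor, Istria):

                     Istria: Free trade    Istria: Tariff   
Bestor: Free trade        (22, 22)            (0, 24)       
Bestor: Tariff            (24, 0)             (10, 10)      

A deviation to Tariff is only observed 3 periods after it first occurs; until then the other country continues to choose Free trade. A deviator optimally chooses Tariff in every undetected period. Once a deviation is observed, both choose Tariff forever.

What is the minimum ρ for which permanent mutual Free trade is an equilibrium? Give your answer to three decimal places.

A deviator earns 24 for 3 periods, then 10 forever; cooperating earns 22 forever. Multiplying the IC by (1−ρ):
22 ≥ 24(1−ρ^3) + 10ρ^3, so 14·ρ^3 ≥ 2 and ρ^3 ≥ 1/7.
ρ ≥ (1/7)^(1/3) ≈ 0.523.

0.523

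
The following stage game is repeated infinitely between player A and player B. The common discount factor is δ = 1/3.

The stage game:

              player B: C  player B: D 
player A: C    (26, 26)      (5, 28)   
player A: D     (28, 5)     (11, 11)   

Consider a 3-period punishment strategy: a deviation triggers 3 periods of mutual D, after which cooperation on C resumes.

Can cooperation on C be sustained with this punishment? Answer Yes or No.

Yes

IC: δ+…+δ^3 ≥ (28−26)/(26−11) = 2/15.
At δ = 1/3: partial sum = 0.4815 ≥ 0.1333. Cooperation sustainable.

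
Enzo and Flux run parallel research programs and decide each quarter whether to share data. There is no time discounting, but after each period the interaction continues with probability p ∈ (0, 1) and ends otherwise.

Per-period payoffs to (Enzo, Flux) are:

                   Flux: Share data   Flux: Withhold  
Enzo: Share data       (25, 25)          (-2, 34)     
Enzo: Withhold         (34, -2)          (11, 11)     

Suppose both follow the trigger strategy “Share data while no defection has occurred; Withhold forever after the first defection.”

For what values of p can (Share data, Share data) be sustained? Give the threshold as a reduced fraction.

9/23

With no time discounting, the continuation probability p plays the role of the discount factor.
Grim-trigger IC: 25/(1−p) ≥ 34 + 11p/(1−p) ⇒ p ≥ (34−25)/(34−11) = 9/23.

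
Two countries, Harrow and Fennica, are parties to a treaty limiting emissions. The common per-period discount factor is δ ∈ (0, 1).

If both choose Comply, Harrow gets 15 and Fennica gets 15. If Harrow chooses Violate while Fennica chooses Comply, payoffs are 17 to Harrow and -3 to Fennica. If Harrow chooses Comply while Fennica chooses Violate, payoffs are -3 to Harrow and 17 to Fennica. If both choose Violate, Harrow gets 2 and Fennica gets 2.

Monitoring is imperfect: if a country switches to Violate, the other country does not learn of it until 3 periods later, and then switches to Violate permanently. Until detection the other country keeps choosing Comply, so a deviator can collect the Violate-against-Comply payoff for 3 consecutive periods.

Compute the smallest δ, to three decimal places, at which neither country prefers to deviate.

0.511

The best deviation is to choose Violate for all 3 undetected periods, earning 17 each, then 2 forever once detected.
Deviation value: 17(1−δ^3)/(1−δ) + 2δ^3/(1−δ); cooperation value: 15/(1−δ).
IC: 15 ≥ 17(1−δ^3) + 2δ^3 = 17 − 15δ^3.
So δ^3 ≥ 2/15, giving δ ≥ (2/15)^(1/3) ≈ 0.511.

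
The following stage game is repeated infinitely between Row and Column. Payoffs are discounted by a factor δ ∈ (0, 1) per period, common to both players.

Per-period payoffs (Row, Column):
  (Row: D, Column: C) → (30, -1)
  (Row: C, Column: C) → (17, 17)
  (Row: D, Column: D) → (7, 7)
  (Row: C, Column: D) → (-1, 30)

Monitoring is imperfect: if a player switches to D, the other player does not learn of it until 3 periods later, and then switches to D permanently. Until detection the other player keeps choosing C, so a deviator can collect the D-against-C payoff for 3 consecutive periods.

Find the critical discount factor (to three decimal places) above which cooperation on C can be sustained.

A deviator earns 30 for 3 periods, then 7 forever; cooperating earns 17 forever. Multiplying the IC by (1−δ):
17 ≥ 30(1−δ^3) + 7δ^3, so 23·δ^3 ≥ 13 and δ^3 ≥ 13/23.
δ ≥ (13/23)^(1/3) ≈ 0.827.

0.827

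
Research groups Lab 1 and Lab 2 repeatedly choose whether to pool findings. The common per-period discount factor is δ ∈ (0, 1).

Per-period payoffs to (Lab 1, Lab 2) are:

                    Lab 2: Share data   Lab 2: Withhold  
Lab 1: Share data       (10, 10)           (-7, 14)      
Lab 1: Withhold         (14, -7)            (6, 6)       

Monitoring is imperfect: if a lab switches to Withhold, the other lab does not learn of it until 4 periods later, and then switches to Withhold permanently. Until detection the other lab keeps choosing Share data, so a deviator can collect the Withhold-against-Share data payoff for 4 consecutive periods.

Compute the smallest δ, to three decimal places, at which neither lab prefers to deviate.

Deviating for the 4 undetected periods gains 14−10 = 4 per period over cooperation, then loses 10−6 = 4 per period forever once punishment starts.
Gain: 4(1 + δ + … + δ^3); loss: 4·δ^4/(1−δ).
No profitable deviation ⇔ 4(1−δ^4) ≤ 4·δ^4, i.e. δ^4 ≥ 4/(4+4) = 1/2.
Hence δ ≥ (1/2)^(1/4) ≈ 0.841.

0.841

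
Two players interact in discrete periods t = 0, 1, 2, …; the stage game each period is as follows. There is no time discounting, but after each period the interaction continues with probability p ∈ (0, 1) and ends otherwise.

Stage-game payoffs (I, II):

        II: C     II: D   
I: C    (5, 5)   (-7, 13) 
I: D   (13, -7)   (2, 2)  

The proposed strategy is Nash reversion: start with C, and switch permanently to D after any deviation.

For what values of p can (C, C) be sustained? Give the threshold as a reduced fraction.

8/11

With no time discounting, the continuation probability p plays the role of the discount factor.
Grim-trigger IC: 5/(1−p) ≥ 13 + 2p/(1−p) ⇒ p ≥ (13−5)/(13−2) = 8/11.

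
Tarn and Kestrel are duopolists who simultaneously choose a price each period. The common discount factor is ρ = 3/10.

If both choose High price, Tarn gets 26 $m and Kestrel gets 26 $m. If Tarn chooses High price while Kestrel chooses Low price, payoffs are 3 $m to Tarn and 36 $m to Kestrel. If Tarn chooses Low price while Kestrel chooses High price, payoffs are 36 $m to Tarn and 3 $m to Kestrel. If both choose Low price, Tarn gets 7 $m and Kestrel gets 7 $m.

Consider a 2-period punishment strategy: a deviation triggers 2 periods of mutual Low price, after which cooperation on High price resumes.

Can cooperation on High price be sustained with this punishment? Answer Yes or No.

IC: ρ+…+ρ^2 ≥ (36−26)/(26−7) = 10/19.
At ρ = 3/10: partial sum = 0.3900 < 0.5263. Cooperation not sustainable.

No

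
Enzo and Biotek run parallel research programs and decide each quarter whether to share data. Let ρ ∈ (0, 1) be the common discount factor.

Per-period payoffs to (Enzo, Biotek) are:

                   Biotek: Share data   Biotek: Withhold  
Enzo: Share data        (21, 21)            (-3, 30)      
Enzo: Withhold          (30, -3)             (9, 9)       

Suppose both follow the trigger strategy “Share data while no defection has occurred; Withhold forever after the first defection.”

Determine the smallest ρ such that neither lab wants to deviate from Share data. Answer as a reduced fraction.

3/7

Cooperation forever yields 21 each period: 21/(1−ρ).
Deviating yields 30 once, then 9 forever: 30 + 9ρ/(1−ρ).
No profitable deviation requires 21/(1−ρ) ≥ 30 + 9ρ/(1−ρ).
Multiplying by (1−ρ): 21 ≥ 30(1−ρ) + 9ρ = 30 − 21ρ.
So 21ρ ≥ 9, i.e. ρ ≥ 9/21 = 3/7.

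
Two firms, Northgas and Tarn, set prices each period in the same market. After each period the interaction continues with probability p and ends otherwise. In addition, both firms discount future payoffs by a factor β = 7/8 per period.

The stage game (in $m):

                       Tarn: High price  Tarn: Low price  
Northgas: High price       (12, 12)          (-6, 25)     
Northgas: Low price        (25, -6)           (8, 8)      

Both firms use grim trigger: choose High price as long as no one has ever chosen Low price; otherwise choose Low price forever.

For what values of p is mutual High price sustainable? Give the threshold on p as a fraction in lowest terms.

104/119

With continuation probability p and discount β, the effective per-period discount factor is βp.
Grim-trigger IC: βp ≥ (25−12)/(25−8) = 13/17.
So p ≥ (13/17)/(7/8) = 104/119.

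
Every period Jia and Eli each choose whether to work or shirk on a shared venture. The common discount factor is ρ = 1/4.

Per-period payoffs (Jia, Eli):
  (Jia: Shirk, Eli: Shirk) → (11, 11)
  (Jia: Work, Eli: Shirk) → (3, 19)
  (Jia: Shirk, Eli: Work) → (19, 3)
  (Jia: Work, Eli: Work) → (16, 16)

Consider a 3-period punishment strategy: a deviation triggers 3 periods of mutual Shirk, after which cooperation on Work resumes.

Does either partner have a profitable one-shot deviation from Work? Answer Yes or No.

Yes

Comparing payoff streams over the 4 periods until play realigns: cooperate → 16(1+ρ+…+ρ^3); deviate → 19 + 11(ρ+…+ρ^3).
Cooperation is sustained iff (16−11)(ρ+…+ρ^3) ≥ 19−16.
ρ+…+ρ^3 = 1/4·(1−(1/4)^3)/(1−1/4) = 0.3281, and (19−16)/(16−11) = 0.6000.
0.3281 < 0.6000, so cooperation is not sustainable.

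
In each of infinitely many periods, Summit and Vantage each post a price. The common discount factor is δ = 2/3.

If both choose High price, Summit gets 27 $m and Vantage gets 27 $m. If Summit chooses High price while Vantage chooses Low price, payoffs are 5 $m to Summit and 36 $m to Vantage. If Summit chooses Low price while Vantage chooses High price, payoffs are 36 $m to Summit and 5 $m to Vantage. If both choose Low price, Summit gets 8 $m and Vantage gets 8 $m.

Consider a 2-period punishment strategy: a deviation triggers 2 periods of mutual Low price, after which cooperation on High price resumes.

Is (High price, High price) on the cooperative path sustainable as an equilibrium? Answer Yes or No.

Comparing payoff streams over the 3 periods until play realigns: cooperate → 27(1+δ+…+δ^2); deviate → 36 + 8(δ+…+δ^2).
Cooperation is sustained iff (27−8)(δ+…+δ^2) ≥ 36−27.
δ+…+δ^2 = 2/3·(1−(2/3)^2)/(1−2/3) = 1.1111, and (36−27)/(27−8) = 0.4737.
1.1111 ≥ 0.4737, so cooperation is sustainable.

Yes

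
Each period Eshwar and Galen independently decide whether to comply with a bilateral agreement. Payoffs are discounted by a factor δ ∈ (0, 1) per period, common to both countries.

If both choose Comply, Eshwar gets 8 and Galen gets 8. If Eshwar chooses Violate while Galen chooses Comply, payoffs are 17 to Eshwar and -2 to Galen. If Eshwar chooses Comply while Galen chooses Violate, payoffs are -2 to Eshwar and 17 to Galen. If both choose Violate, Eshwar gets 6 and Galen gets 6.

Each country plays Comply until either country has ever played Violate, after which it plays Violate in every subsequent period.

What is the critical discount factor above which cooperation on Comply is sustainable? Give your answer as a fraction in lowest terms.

8/(1−δ) ≥ 17 + 6δ/(1−δ)
8 ≥ 17 − 11δ
δ ≥ 9/11.

9/11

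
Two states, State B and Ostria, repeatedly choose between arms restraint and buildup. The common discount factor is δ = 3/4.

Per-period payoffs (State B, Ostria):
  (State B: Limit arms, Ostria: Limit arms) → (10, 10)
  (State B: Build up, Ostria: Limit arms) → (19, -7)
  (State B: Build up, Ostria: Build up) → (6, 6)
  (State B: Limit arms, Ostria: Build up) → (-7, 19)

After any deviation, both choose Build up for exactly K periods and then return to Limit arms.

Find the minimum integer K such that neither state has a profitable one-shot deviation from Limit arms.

No profitable deviation requires (10−6)(δ+…+δ^K) ≥ 19−10, i.e. δ+…+δ^K ≥ 9/4 ≈ 2.2500.
With δ = 3/4, the partial sums are K=1: 0.7500, K=2: 1.3125, K=3: 1.7344, K=4: 2.0508, K=5: 2.2881.
K = 5 is the first length at which the sum reaches 2.2500.

5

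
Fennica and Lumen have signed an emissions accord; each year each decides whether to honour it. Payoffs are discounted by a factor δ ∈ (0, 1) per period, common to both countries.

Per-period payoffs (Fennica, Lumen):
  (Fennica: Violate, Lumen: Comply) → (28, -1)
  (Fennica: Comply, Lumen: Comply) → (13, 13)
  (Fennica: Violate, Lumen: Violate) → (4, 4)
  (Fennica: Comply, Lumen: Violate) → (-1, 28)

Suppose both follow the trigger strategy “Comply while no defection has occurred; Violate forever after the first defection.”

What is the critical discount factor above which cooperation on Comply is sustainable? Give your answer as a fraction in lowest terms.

5/8

Under grim trigger the critical discount factor is (T−C)/(T−P) with T = 28, C = 13, P = 4.
δ* = (28−13)/(28−4) = 15/24 = 5/8.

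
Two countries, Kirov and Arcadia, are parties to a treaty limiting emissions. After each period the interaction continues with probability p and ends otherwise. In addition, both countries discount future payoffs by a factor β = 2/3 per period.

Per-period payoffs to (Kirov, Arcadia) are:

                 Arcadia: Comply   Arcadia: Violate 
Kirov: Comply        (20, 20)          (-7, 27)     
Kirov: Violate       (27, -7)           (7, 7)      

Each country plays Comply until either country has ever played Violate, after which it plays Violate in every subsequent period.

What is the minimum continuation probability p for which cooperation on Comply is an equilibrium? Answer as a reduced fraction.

Expected continuation weight on next period's payoff is β·p = 2/3·p, which plays the role of the discount factor.
Cooperation requires 2/3·p ≥ (27−20)/(27−7) = 7/20, hence p ≥ 21/40.

21/40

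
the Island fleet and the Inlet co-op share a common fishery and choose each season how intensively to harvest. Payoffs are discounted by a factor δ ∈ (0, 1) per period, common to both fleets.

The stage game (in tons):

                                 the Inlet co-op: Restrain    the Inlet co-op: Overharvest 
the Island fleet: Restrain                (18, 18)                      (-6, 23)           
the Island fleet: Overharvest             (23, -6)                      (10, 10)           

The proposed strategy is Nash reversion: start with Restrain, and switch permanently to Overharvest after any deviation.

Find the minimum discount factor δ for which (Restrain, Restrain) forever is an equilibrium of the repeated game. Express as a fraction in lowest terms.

5/13

18/(1−δ) ≥ 23 + 10δ/(1−δ)
18 ≥ 23 − 13δ
δ ≥ 5/13.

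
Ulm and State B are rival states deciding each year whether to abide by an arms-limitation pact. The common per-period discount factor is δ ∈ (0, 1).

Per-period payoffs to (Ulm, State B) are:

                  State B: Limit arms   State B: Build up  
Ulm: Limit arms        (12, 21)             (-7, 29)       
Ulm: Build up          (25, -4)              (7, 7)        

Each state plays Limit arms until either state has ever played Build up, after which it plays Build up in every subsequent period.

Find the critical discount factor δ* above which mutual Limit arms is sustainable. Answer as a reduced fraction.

Ulm: cooperation gives 12 each period; deviation gives 25 once then 7 forever.
  12/(1−δ) ≥ 25 + 7δ/(1−δ) ⇒ δ ≥ 13/18.
State B: cooperation gives 21 each period; deviation gives 29 once then 7 forever.
  δ ≥ 8/22 = 4/11.
Both must hold, so the binding constraint is Ulm's: δ ≥ 13/18.

13/18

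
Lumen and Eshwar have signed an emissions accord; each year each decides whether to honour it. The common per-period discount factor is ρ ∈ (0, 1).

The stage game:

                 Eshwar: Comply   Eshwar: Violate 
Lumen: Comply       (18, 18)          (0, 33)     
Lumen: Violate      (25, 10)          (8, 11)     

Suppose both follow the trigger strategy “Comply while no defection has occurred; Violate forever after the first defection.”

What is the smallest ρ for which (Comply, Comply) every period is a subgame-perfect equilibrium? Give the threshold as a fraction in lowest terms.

For Lumen: deviation gain 25−18 = 7, per-period punishment loss 18−8 = 10. IC gives ρ ≥ 7/17.
For Eshwar: gain 15, loss 7 per period, so ρ ≥ 15/22.
The tighter constraint is Eshwar's, so cooperation needs ρ ≥ 15/22.

15/22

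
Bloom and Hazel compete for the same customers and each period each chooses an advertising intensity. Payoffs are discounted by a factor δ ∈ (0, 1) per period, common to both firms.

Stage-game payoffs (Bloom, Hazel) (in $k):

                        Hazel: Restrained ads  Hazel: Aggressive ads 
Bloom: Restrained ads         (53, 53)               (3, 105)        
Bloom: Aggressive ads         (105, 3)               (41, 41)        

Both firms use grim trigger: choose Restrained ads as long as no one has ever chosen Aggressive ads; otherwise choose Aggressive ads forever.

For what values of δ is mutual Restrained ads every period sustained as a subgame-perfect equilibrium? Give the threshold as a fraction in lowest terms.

13/16

Under grim trigger the critical discount factor is (T−C)/(T−P) with T = 105, C = 53, P = 41.
δ* = (105−53)/(105−41) = 52/64 = 13/16.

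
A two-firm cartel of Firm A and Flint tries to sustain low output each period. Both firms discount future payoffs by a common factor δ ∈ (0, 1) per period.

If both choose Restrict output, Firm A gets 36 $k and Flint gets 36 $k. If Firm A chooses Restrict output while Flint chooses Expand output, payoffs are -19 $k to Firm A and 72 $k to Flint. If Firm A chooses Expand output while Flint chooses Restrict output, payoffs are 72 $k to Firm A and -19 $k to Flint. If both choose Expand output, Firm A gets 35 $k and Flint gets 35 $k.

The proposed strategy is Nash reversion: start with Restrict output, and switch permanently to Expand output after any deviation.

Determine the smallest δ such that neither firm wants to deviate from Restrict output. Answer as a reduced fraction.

36/37

Cooperation forever yields 36 each period: 36/(1−δ).
Deviating yields 72 once, then 35 forever: 72 + 35δ/(1−δ).
No profitable deviation requires 36/(1−δ) ≥ 72 + 35δ/(1−δ).
Multiplying by (1−δ): 36 ≥ 72(1−δ) + 35δ = 72 − 37δ.
So 37δ ≥ 36, i.e. δ ≥ 36/37.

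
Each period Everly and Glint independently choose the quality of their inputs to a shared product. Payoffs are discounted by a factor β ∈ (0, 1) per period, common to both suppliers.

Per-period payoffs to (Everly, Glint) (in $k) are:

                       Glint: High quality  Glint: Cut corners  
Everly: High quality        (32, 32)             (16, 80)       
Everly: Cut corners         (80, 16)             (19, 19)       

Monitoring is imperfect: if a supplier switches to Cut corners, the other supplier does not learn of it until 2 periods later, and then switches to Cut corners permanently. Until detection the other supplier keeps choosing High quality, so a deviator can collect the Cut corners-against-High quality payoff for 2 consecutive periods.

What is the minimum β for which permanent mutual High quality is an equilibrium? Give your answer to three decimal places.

Deviating for the 2 undetected periods gains 80−32 = 48 per period over cooperation, then loses 32−19 = 13 per period forever once punishment starts.
Gain: 48(1 + β + … + β^1); loss: 13·β^2/(1−β).
No profitable deviation ⇔ 48(1−β^2) ≤ 13·β^2, i.e. β^2 ≥ 48/(48+13) = 48/61.
Hence β ≥ (48/61)^(1/2) ≈ 0.887.

0.887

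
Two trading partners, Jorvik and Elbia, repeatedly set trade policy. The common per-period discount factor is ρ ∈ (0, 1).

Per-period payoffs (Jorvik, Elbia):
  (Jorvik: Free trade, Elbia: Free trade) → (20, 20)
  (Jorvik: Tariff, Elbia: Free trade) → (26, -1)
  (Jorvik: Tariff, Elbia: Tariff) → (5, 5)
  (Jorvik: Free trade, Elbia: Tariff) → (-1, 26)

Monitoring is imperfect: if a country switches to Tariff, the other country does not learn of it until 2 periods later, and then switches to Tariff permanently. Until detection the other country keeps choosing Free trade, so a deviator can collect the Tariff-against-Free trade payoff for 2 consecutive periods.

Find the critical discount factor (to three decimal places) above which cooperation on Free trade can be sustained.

0.535

A deviator earns 26 for 2 periods, then 5 forever; cooperating earns 20 forever. Multiplying the IC by (1−ρ):
20 ≥ 26(1−ρ^2) + 5ρ^2, so 21·ρ^2 ≥ 6 and ρ^2 ≥ 2/7.
ρ ≥ (2/7)^(1/2) ≈ 0.535.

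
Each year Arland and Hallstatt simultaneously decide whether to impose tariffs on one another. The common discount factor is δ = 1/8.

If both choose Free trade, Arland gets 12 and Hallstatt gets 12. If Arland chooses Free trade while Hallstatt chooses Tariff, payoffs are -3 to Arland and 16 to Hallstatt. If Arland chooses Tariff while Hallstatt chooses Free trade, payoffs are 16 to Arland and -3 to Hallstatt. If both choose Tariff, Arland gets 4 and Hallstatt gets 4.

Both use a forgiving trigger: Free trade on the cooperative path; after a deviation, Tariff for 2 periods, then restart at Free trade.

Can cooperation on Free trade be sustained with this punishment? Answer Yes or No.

A one-shot deviation gives 16 now, then 4 for 2 periods, then back to 12.
Gain from deviating: (16−12) today; loss: (12−4) in each of the next 2 periods.
No-deviation condition: (12−4)(δ+…+δ^2) ≥ 16−12, i.e. δ+…+δ^2 ≥ 1/2.
At δ = 1/8: δ+…+δ^2 = 0.1406 < 0.5000.
So cooperation is not sustainable.

No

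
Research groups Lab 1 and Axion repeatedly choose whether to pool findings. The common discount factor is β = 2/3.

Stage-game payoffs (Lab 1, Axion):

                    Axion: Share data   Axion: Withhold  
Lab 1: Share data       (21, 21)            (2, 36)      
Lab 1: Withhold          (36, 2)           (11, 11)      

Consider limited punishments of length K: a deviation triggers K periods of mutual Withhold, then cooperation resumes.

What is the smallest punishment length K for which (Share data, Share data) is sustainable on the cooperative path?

No profitable deviation requires (21−11)(β+…+β^K) ≥ 36−21, i.e. β+…+β^K ≥ 3/2 ≈ 1.5000.
With β = 2/3, the partial sums are K=1: 0.6667, K=2: 1.1111, K=3: 1.4074, K=4: 1.6049.
K = 4 is the first length at which the sum reaches 1.5000.

4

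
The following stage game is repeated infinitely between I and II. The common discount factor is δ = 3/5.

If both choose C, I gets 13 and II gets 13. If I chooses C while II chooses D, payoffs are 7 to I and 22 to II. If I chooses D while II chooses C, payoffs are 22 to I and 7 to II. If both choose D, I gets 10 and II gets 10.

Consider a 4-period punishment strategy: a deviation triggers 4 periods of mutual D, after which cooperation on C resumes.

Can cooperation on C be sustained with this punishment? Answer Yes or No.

No

Comparing payoff streams over the 5 periods until play realigns: cooperate → 13(1+δ+…+δ^4); deviate → 22 + 10(δ+…+δ^4).
Cooperation is sustained iff (13−10)(δ+…+δ^4) ≥ 22−13.
δ+…+δ^4 = 3/5·(1−(3/5)^4)/(1−3/5) = 1.3056, and (22−13)/(13−10) = 3.0000.
1.3056 < 3.0000, so cooperation is not sustainable.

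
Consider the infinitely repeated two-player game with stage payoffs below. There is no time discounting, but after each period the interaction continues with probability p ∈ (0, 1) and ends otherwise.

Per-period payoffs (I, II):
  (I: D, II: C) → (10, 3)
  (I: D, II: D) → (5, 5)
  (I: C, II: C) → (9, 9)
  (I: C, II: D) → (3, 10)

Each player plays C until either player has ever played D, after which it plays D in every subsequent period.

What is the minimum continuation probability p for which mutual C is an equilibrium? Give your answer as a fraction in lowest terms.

1/5

Expected cooperation value is 9 + p·9 + p²·9 + … = 9/(1−p); deviation gives 10 + p·5/(1−p).
9 ≥ 10(1−p) + 5p ⇒ 5p ≥ 1 ⇒ p ≥ 1/5.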